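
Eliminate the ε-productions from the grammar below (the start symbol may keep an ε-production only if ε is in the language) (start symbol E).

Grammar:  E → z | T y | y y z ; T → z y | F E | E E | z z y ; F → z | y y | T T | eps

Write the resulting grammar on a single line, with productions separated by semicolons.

E → z | T y | y y z; T → z y | F E | E | E E | z z y; F → z | y y | T T

Nullable set = {F}.
ε ∉ L(G), so no ε-production is kept.
Expand every rule over subsets of its nullable positions: T → F E gives F E | E.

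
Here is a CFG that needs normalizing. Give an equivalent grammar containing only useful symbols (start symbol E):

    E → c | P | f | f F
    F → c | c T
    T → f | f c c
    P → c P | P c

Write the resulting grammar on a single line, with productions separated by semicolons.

Generating nonterminals: {E, F, T}.
Reachable from E after that: {E, F, T}.
Removed useless symbols: {P} and every production mentioning them.

E → c | f | f F; F → c | c T; T → f | f c c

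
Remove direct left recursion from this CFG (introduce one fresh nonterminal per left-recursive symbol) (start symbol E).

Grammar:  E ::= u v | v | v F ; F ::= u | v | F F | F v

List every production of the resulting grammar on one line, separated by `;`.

Left recursion appears on F.
For F: α = {F, v}, β = {u, v}. Rewrite as F → β F' and F' → α F' | ε.

E ::= u v | v | v F; F ::= u F' | v F'; F' ::= F F' | v F' | eps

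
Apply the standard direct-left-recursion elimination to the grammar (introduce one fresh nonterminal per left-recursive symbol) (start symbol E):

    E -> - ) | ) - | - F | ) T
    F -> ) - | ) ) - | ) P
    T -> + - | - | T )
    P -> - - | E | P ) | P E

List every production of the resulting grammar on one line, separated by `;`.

Directly left-recursive nonterminals: T, P.
For T: α = {)}, β = {+ -, -}. Rewrite as T → β T' and T' → α T' | ε.
For P: α = {), E}, β = {- -, E}. Rewrite as P → β P' and P' → α P' | ε.

E -> - ) | ) - | - F | ) T; F -> ) - | ) ) - | ) P; T -> + - T' | - T'; P -> - - P' | E P'; T' -> ) T' | ε; P' -> ) P' | E P' | ε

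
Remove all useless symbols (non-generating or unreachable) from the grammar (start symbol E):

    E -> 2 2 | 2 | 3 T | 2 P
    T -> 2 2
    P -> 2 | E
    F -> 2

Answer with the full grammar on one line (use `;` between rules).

E -> 2 2 | 2 | 3 T | 2 P; T -> 2 2; P -> 2 | E

Generating nonterminals: {E, F, P, T}.
Reachable from E after that: {E, P, T}.
Removed useless symbols: {F} and every production mentioning them.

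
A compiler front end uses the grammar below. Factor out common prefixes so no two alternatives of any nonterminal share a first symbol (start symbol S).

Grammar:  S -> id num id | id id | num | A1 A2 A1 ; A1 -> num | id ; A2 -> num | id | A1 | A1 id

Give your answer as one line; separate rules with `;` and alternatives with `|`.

S has alternatives sharing prefix 'id': factor to S → id S' with S' → num id | id.
A2 has alternatives sharing prefix 'A1': factor to A2 → A1 A2' with A2' → ε | id.

S -> num | A1 A2 A1 | id S'; A1 -> num | id; A2 -> num | id | A1 A2'; S' -> num id | id; A2' -> ε | id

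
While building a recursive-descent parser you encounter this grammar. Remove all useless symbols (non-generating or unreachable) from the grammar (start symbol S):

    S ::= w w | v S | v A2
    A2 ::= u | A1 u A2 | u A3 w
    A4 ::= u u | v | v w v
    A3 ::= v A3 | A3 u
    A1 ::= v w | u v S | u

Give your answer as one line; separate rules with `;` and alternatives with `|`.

Generating nonterminals: {A1, A2, A4, S}.
Reachable from S after that: {A1, A2, S}.
Removed useless symbols: {A3, A4} and every production mentioning them.

S ::= w w | v S | v A2; A2 ::= u | A1 u A2; A1 ::= v w | u v S | u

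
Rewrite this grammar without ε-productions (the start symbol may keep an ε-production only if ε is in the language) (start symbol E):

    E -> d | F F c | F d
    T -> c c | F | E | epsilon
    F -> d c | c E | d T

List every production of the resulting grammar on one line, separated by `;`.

The nullable symbols are {T}.
ε ∉ L(G), so no ε-production is kept.
For each production, add variants omitting each subset of nullable occurrences: F → d T gives d T | d.

E -> d | F F c | F d; T -> c c | F | E; F -> d c | c E | d T | d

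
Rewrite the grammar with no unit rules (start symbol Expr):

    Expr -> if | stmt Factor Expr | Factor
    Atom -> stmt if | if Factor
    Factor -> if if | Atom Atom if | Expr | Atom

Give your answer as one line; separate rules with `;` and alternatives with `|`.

Expr -> stmt if | if Factor | if if | Atom Atom if | if | stmt Factor Expr; Atom -> stmt if | if Factor; Factor -> stmt if | if Factor | if if | Atom Atom if | if | stmt Factor Expr

Unit pairs: Expr ⇒* {Atom, Factor}; Factor ⇒* {Atom, Expr}.
Replace each nonterminal's rules with the union of the non-unit rules of every nonterminal it unit-derives.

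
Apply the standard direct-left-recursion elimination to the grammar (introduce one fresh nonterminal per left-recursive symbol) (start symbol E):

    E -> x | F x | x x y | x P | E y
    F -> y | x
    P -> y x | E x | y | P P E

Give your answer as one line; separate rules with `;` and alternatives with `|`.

E -> x E' | F x E' | x x y E' | x P E'; F -> y | x; P -> y x P' | E x P' | y P'; E' -> y E' | ε; P' -> P E P' | ε

E, P are directly left-recursive.
For E: α = {y}, β = {x, F x, x x y, x P}. Rewrite as E → β E' and E' → α E' | ε.
For P: α = {P E}, β = {y x, E x, y}. Rewrite as P → β P' and P' → α P' | ε.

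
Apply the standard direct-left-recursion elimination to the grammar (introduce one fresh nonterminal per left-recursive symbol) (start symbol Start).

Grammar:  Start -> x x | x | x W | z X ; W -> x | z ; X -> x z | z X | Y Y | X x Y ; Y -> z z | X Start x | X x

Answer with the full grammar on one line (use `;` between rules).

Start -> x x | x | x W | z X; W -> x | z; X -> x z X1 | z X X1 | Y Y X1; Y -> z z | X Start x | X x; X1 -> x Y X1 | ε

Directly left-recursive nonterminal: X.
For X: α = {x Y}, β = {x z, z X, Y Y}. Rewrite as X → β X1 and X1 → α X1 | ε.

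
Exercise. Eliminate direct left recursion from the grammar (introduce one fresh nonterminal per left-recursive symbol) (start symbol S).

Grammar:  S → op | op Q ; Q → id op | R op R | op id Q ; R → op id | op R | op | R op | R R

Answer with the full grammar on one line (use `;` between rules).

Left recursion appears on R.
For R: α = {op, R}, β = {op id, op R, op}. Rewrite as R → β R' and R' → α R' | ε.

S → op | op Q; Q → id op | R op R | op id Q; R → op id R' | op R R' | op R'; R' → op R' | R R' | ε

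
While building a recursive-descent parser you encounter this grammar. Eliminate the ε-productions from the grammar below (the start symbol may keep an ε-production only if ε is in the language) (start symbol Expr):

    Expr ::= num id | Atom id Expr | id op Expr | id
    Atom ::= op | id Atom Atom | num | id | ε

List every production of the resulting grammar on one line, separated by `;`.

Expr ::= num id | Atom id Expr | id Expr | id op Expr | id; Atom ::= op | id Atom Atom | id Atom | id | num

The nullable symbols are {Atom}.
ε ∉ L(G), so no ε-production is kept.
Expand every rule over subsets of its nullable positions: Expr → Atom id Expr gives Atom id Expr | id Expr. Atom → id Atom Atom gives id Atom Atom | id Atom | id.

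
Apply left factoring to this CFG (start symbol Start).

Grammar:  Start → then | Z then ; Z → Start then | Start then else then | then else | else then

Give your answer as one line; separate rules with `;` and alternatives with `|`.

Z has alternatives sharing prefix 'Start then': factor to Z → Start then Z1 with Z1 → ε | else then.

Start → then | Z then; Z → then else | else then | Start then Z1; Z1 → ε | else then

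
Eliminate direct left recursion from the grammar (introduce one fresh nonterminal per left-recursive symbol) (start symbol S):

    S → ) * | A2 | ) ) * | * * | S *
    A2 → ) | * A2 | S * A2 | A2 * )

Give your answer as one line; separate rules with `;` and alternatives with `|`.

S → ) * S' | A2 S' | ) ) * S' | * * S'; A2 → ) A2' | * A2 A2' | S * A2 A2'; S' → * S' | ε; A2' → * ) A2' | ε

Left recursion appears on S, A2.
For S: α = {*}, β = {) *, A2, ) ) *, * *}. Rewrite as S → β S' and S' → α S' | ε.
For A2: α = {* )}, β = {), * A2, S * A2}. Rewrite as A2 → β A2' and A2' → α A2' | ε.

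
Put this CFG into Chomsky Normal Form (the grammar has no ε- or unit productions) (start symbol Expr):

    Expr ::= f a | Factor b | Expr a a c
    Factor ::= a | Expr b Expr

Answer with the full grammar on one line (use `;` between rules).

Expr ::= X1 X2 | Factor X3 | Expr Y1; Factor ::= a | Expr Y3; X1 ::= f; X2 ::= a; X3 ::= b; X4 ::= c; Y1 ::= X2 Y2; Y2 ::= X2 X4; Y3 ::= X3 Expr

Introduce a nonterminal for each terminal appearing in a rule of length ≥ 2: X1 → f, X2 → a, X3 → b, X4 → c.
Binarize each right-hand side of length ≥ 3 by chaining fresh nonterminals (Y1, Y2, …): affected rules were Expr → Expr X2 X2 X4; Factor → Expr X3 Expr.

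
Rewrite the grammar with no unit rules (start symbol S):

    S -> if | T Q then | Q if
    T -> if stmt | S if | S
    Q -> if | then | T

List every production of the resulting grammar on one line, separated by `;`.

Unit pairs: Q ⇒* {S, T}; T ⇒* {S}.
For each unit pair (A, B), copy every non-unit production of B to A, then drop all unit productions.

S -> if | T Q then | Q if; T -> if | T Q then | Q if | if stmt | S if; Q -> if | T Q then | Q if | then | if stmt | S if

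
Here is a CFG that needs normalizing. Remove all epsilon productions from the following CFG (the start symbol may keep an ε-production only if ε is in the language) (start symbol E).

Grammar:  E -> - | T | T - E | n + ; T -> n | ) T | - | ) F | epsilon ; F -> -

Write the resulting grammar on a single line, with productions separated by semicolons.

Nullable nonterminals: {E, T}.
ε ∈ L(G) since E is nullable, so keep E → ε.
For each production, add variants omitting each subset of nullable occurrences: E → T - E gives T - E | T - | - E. T → ) T gives ) T | ).

E -> - | T | T - E | T - | - E | n + | ε; T -> n | ) T | ) | - | ) F; F -> -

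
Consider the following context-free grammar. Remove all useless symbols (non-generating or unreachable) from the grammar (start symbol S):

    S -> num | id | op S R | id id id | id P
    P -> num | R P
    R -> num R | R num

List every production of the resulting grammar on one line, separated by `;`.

Generating nonterminals: {P, S}.
Reachable from S after that: {P, S}.
Removed useless symbols: {R} and every production mentioning them.

S -> num | id | id id id | id P; P -> num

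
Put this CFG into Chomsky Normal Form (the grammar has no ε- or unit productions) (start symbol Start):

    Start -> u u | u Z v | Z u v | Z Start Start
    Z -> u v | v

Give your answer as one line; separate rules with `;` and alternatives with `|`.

Introduce a nonterminal for each terminal appearing in a rule of length ≥ 2: X1 → u, X2 → v.
Binarize each right-hand side of length ≥ 3 by chaining fresh nonterminals (Y1, Y2, …): affected rules were Start → X1 Z X2; Start → Z X1 X2; Start → Z Start Start.

Start -> X1 X1 | X1 Y1 | Z Y2 | Z Y3; Z -> X1 X2 | v; X1 -> u; X2 -> v; Y1 -> Z X2; Y2 -> X1 X2; Y3 -> Start Start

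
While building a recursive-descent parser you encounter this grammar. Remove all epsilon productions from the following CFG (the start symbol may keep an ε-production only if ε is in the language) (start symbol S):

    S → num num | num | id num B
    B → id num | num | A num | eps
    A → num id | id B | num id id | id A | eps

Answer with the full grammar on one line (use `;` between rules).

S → num num | num | id num B | id num; B → id num | num | A num; A → num id | id B | id | num id id | id A

Nullable set = {A, B}.
ε ∉ L(G), so no ε-production is kept.
For each production, add variants omitting each subset of nullable occurrences: S → id num B gives id num B | id num. A → id B gives id B | id.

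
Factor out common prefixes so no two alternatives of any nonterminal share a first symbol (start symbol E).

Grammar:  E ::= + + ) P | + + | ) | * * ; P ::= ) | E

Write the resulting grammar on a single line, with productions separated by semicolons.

E has alternatives sharing prefix '+ +': factor to E → + + E' with E' → ) P | ε.

E ::= ) | * * | + + E'; P ::= ) | E; E' ::= ) P | ε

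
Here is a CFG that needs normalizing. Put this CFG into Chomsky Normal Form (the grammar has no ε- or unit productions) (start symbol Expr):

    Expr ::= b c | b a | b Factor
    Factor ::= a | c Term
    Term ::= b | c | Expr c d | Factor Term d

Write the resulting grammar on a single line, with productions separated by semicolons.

Introduce a nonterminal for each terminal appearing in a rule of length ≥ 2: X1 → b, X2 → c, X3 → a, X4 → d.
Binarize each right-hand side of length ≥ 3 by chaining fresh nonterminals (Y1, Y2, …): affected rules were Term → Expr X2 X4; Term → Factor Term X4.

Expr ::= X1 X2 | X1 X3 | X1 Factor; Factor ::= a | X2 Term; Term ::= b | c | Expr Y1 | Factor Y2; X1 ::= b; X2 ::= c; X3 ::= a; X4 ::= d; Y1 ::= X2 X4; Y2 ::= Term X4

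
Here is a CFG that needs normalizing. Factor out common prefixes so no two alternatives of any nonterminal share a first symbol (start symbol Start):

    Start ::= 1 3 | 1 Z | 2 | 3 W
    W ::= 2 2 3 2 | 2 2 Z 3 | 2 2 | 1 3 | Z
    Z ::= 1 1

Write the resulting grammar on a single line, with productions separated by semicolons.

Start ::= 2 | 3 W | 1 Start1; W ::= 1 3 | Z | 2 2 W1; Z ::= 1 1; Start1 ::= 3 | Z; W1 ::= 3 2 | Z 3 | ε

Start has alternatives sharing prefix '1': factor to Start → 1 Start1 with Start1 → 3 | Z.
W has alternatives sharing prefix '2 2': factor to W → 2 2 W1 with W1 → 3 2 | Z 3 | ε.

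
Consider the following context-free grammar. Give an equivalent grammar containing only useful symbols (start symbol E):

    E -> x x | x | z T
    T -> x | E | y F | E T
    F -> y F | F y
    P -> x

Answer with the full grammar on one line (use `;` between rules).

Generating nonterminals: {E, P, T}.
Reachable from E after that: {E, T}.
Removed useless symbols: {F, P} and every production mentioning them.

E -> x x | x | z T; T -> x | E | E T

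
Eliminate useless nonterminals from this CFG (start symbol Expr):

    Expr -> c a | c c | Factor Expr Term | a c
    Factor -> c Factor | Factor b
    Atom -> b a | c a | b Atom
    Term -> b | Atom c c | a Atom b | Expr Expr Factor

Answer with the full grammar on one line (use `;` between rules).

Generating nonterminals: {Atom, Expr, Term}.
Reachable from Expr after that: {Expr}.
Removed useless symbols: {Atom, Factor, Term} and every production mentioning them.

Expr -> c a | c c | a c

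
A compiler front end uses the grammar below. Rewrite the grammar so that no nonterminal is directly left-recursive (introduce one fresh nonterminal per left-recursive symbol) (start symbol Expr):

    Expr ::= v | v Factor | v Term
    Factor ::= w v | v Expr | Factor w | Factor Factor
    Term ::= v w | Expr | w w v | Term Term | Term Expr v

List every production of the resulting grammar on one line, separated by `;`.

Factor, Term are directly left-recursive.
For Factor: α = {w, Factor}, β = {w v, v Expr}. Rewrite as Factor → β Factor1 and Factor1 → α Factor1 | ε.
For Term: α = {Term, Expr v}, β = {v w, Expr, w w v}. Rewrite as Term → β Term1 and Term1 → α Term1 | ε.

Expr ::= v | v Factor | v Term; Factor ::= w v Factor1 | v Expr Factor1; Term ::= v w Term1 | Expr Term1 | w w v Term1; Factor1 ::= w Factor1 | Factor Factor1 | ε; Term1 ::= Term Term1 | Expr v Term1 | ε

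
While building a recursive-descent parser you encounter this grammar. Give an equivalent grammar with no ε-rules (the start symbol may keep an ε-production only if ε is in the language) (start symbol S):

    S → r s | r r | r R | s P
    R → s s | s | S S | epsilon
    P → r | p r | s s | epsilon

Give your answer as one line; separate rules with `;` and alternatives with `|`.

S → r s | r r | r R | r | s P | s; R → s s | s | S S; P → r | p r | s s

The nullable symbols are {P, R}.
ε ∉ L(G), so no ε-production is kept.
Add the nullable-subset variants: S → r R gives r R | r. S → s P gives s P | s.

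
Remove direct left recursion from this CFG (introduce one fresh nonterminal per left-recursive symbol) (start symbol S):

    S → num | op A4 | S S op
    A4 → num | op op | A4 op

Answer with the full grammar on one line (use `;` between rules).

S, A4 are directly left-recursive.
For S: α = {S op}, β = {num, op A4}. Rewrite as S → β S' and S' → α S' | ε.
For A4: α = {op}, β = {num, op op}. Rewrite as A4 → β A4' and A4' → α A4' | ε.

S → num S' | op A4 S'; A4 → num A4' | op op A4'; S' → S op S' | epsilon; A4' → op A4' | epsilon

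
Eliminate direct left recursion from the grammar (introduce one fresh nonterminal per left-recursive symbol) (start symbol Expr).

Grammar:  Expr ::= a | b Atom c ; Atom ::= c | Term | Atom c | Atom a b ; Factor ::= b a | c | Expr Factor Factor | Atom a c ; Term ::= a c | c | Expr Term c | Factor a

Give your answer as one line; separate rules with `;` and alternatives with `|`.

Expr ::= a | b Atom c; Atom ::= c Atom1 | Term Atom1; Factor ::= b a | c | Expr Factor Factor | Atom a c; Term ::= a c | c | Expr Term c | Factor a; Atom1 ::= c Atom1 | a b Atom1 | ε

Directly left-recursive nonterminal: Atom.
For Atom: α = {c, a b}, β = {c, Term}. Rewrite as Atom → β Atom1 and Atom1 → α Atom1 | ε.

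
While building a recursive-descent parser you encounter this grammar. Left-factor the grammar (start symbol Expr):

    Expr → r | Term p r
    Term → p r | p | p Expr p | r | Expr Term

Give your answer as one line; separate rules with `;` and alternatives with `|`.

Term has alternatives sharing prefix 'p': factor to Term → p Term1 with Term1 → r | ε | Expr p.

Expr → r | Term p r; Term → r | Expr Term | p Term1; Term1 → r | ε | Expr p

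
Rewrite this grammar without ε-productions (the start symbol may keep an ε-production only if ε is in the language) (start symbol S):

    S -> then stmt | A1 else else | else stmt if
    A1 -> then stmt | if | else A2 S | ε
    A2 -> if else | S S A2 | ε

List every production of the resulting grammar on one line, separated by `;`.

S -> then stmt | A1 else else | else else | else stmt if; A1 -> then stmt | if | else A2 S | else S; A2 -> if else | S S A2 | S S

Nullable set = {A1, A2}.
ε ∉ L(G), so no ε-production is kept.
Add the nullable-subset variants: S → A1 else else gives A1 else else | else else. A1 → else A2 S gives else A2 S | else S. A2 → S S A2 gives S S A2 | S S.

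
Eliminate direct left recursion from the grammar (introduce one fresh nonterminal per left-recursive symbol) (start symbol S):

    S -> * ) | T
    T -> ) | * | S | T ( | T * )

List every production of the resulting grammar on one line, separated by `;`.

S -> * ) | T; T -> ) T' | * T' | S T'; T' -> ( T' | * ) T' | ε

T is directly left-recursive.
For T: α = {(, * )}, β = {), *, S}. Rewrite as T → β T' and T' → α T' | ε.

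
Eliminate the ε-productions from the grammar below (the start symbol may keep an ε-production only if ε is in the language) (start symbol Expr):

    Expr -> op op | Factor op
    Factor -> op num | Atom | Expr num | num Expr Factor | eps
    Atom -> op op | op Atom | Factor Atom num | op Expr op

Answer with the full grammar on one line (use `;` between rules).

Nullable nonterminals: {Factor}.
ε ∉ L(G), so no ε-production is kept.
For each production, add variants omitting each subset of nullable occurrences: Expr → Factor op gives Factor op | op. Factor → num Expr Factor gives num Expr Factor | num Expr. Atom → Factor Atom num gives Factor Atom num | Atom num.

Expr -> op op | Factor op | op; Factor -> op num | Atom | Expr num | num Expr Factor | num Expr; Atom -> op op | op Atom | Factor Atom num | Atom num | op Expr op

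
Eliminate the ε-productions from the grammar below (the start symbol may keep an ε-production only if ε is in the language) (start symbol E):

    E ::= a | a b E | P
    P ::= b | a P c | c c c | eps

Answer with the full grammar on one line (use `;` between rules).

Nullable set = {E, P}.
ε ∈ L(G) since E is nullable, so keep E → ε.
For each production, add variants omitting each subset of nullable occurrences: E → a b E gives a b E | a b. P → a P c gives a P c | a c.

E ::= a | a b E | a b | P | ε; P ::= b | a P c | a c | c c c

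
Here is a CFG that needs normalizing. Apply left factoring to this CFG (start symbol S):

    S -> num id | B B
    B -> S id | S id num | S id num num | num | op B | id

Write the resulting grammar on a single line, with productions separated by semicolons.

B has alternatives sharing prefix 'S id': factor to B → S id B' with B' → ε | num | num num.
B' has alternatives sharing prefix 'num': factor to B' → num B'' with B'' → ε | num.

S -> num id | B B; B -> num | op B | id | S id B'; B' -> epsilon | num B''; B'' -> epsilon | num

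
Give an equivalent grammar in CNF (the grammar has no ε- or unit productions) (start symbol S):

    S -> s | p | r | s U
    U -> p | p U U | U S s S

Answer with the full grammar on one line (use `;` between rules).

Introduce a nonterminal for each terminal appearing in a rule of length ≥ 2: X1 → s, X2 → p.
Binarize each right-hand side of length ≥ 3 by chaining fresh nonterminals (Y1, Y2, …): affected rules were U → X2 U U; U → U S X1 S.

S -> s | p | r | X1 U; U -> p | X2 Y1 | U Y2; X1 -> s; X2 -> p; Y1 -> U U; Y2 -> S Y3; Y3 -> X1 S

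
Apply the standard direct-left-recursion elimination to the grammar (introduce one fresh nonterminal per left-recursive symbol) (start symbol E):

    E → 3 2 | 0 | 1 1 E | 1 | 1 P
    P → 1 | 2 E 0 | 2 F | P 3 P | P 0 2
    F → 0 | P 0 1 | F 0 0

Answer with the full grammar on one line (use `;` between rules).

P, F are directly left-recursive.
For P: α = {3 P, 0 2}, β = {1, 2 E 0, 2 F}. Rewrite as P → β P' and P' → α P' | ε.
For F: α = {0 0}, β = {0, P 0 1}. Rewrite as F → β F' and F' → α F' | ε.

E → 3 2 | 0 | 1 1 E | 1 | 1 P; P → 1 P' | 2 E 0 P' | 2 F P'; F → 0 F' | P 0 1 F'; P' → 3 P P' | 0 2 P' | ε; F' → 0 0 F' | ε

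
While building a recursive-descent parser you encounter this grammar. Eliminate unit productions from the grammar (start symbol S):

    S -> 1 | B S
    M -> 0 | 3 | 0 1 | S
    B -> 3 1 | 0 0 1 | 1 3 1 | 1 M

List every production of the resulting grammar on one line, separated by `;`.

S -> 1 | B S; M -> 1 | B S | 0 | 3 | 0 1; B -> 3 1 | 0 0 1 | 1 3 1 | 1 M

Unit pairs: M ⇒* {S}.
For each unit pair (A, B), copy every non-unit production of B to A, then drop all unit productions.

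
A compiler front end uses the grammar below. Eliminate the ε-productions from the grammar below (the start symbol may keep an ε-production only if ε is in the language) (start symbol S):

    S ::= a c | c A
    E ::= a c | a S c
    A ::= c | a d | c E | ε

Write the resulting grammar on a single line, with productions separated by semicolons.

Nullable nonterminals: {A}.
ε ∉ L(G), so no ε-production is kept.
Expand every rule over subsets of its nullable positions: S → c A gives c A | c.

S ::= a c | c A | c; E ::= a c | a S c; A ::= c | a d | c E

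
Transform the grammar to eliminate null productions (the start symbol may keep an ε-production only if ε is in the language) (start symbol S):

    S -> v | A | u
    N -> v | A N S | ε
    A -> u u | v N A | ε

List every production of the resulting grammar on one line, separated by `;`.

Nullable nonterminals: {A, N, S}.
ε ∈ L(G) since S is nullable, so keep S → ε.
Expand every rule over subsets of its nullable positions: N → A N S gives A N S | A N | A S | A | N S | S. A → v N A gives v N A | v N | v A | v.

S -> v | A | u | ε; N -> v | A N S | A N | A S | A | N S | S; A -> u u | v N A | v N | v A | v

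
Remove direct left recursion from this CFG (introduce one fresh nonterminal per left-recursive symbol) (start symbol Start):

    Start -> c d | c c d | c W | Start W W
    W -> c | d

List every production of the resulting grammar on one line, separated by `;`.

Left recursion appears on Start.
For Start: α = {W W}, β = {c d, c c d, c W}. Rewrite as Start → β Start1 and Start1 → α Start1 | ε.

Start -> c d Start1 | c c d Start1 | c W Start1; W -> c | d; Start1 -> W W Start1 | epsilon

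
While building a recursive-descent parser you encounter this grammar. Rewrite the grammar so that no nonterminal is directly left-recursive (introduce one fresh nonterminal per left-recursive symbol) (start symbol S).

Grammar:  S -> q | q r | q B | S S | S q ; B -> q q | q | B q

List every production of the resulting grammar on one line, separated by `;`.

Directly left-recursive nonterminals: S, B.
For S: α = {S, q}, β = {q, q r, q B}. Rewrite as S → β S' and S' → α S' | ε.
For B: α = {q}, β = {q q, q}. Rewrite as B → β B' and B' → α B' | ε.

S -> q S' | q r S' | q B S'; B -> q q B' | q B'; S' -> S S' | q S' | ε; B' -> q B' | ε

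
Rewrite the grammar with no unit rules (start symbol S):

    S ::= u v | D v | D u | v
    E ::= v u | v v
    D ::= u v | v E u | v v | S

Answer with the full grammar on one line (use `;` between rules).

Unit pairs: D ⇒* {S}.
Replace each nonterminal's rules with the union of the non-unit rules of every nonterminal it unit-derives.

S ::= u v | D v | D u | v; E ::= v u | v v; D ::= u v | D v | D u | v | v E u | v v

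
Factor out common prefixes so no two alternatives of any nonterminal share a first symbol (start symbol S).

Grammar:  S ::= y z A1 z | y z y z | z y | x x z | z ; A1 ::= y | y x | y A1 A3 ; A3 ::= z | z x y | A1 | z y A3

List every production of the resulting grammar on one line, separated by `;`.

S has alternatives sharing prefix 'y z': factor to S → y z S' with S' → A1 z | y z.
S has alternatives sharing prefix 'z': factor to S → z S'' with S'' → y | ε.
A1 has alternatives sharing prefix 'y': factor to A1 → y A1' with A1' → ε | x | A1 A3.
A3 has alternatives sharing prefix 'z': factor to A3 → z A3' with A3' → ε | x y | y A3.

S ::= x x z | y z S' | z S''; A1 ::= y A1'; A3 ::= A1 | z A3'; S' ::= A1 z | y z; S'' ::= y | ε; A1' ::= ε | x | A1 A3; A3' ::= ε | x y | y A3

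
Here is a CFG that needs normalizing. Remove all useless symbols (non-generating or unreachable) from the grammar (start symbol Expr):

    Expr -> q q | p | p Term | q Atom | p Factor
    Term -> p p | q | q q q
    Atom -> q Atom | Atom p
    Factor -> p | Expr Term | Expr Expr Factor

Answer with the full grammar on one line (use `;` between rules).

Expr -> q q | p | p Term | p Factor; Term -> p p | q | q q q; Factor -> p | Expr Term | Expr Expr Factor

Generating nonterminals: {Expr, Factor, Term}.
Reachable from Expr after that: {Expr, Factor, Term}.
Removed useless symbols: {Atom} and every production mentioning them.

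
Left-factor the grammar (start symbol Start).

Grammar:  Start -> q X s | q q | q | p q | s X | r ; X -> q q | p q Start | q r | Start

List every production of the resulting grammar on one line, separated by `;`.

Start -> p q | s X | r | q Start1; X -> p q Start | Start | q X1; Start1 -> X s | q | ε; X1 -> q | r

Start has alternatives sharing prefix 'q': factor to Start → q Start1 with Start1 → X s | q | ε.
X has alternatives sharing prefix 'q': factor to X → q X1 with X1 → q | r.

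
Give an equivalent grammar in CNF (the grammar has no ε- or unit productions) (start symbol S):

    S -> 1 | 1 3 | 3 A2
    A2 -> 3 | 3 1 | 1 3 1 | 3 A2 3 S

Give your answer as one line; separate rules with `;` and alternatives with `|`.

S -> 1 | X1 X2 | X2 A2; A2 -> 3 | X2 X1 | X1 Y1 | X2 Y2; X1 -> 1; X2 -> 3; Y1 -> X2 X1; Y2 -> A2 Y3; Y3 -> X2 S

Introduce a nonterminal for each terminal appearing in a rule of length ≥ 2: X1 → 1, X2 → 3.
Binarize each right-hand side of length ≥ 3 by chaining fresh nonterminals (Y1, Y2, …): affected rules were A2 → X1 X2 X1; A2 → X2 A2 X2 S.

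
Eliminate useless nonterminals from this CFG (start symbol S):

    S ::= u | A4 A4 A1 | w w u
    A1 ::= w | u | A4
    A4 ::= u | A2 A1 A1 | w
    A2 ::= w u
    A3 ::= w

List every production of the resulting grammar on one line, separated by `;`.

Generating nonterminals: {A1, A2, A3, A4, S}.
Reachable from S after that: {A1, A2, A4, S}.
Removed useless symbols: {A3} and every production mentioning them.

S ::= u | A4 A4 A1 | w w u; A1 ::= w | u | A4; A4 ::= u | A2 A1 A1 | w; A2 ::= w u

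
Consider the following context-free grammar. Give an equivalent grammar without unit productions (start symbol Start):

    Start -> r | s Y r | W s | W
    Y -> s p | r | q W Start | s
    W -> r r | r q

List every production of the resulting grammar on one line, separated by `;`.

Unit pairs: Start ⇒* {W}.
For every A with A ⇒* B via unit rules, add B's non-unit alternatives to A; then delete every rule of the form X → Y.

Start -> r | s Y r | W s | r r | r q; Y -> s p | r | q W Start | s; W -> r r | r q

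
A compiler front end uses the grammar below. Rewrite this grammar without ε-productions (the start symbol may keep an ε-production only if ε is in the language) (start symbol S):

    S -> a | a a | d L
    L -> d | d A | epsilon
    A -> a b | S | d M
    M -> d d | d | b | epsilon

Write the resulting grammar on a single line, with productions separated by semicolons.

S -> a | a a | d L | d; L -> d | d A; A -> a b | S | d M | d; M -> d d | d | b

The nullable symbols are {L, M}.
ε ∉ L(G), so no ε-production is kept.
Expand every rule over subsets of its nullable positions: S → d L gives d L | d. A → d M gives d M | d.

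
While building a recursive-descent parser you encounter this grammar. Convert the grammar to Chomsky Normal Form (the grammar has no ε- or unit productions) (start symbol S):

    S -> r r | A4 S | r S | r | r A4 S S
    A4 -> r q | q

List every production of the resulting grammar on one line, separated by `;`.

S -> X1 X1 | A4 S | X1 S | r | X1 Y1; A4 -> X1 X2 | q; X1 -> r; X2 -> q; Y1 -> A4 Y2; Y2 -> S S

Introduce a nonterminal for each terminal appearing in a rule of length ≥ 2: X1 → r, X2 → q.
Binarize each right-hand side of length ≥ 3 by chaining fresh nonterminals (Y1, Y2, …): affected rules were S → X1 A4 S S.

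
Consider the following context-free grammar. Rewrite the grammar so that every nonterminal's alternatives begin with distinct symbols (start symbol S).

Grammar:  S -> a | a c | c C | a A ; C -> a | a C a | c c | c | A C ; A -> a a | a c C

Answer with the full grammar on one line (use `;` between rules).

S has alternatives sharing prefix 'a': factor to S → a S' with S' → ε | c | A.
C has alternatives sharing prefix 'a': factor to C → a C' with C' → ε | C a.
C has alternatives sharing prefix 'c': factor to C → c C'' with C'' → c | ε.
A has alternatives sharing prefix 'a': factor to A → a A' with A' → a | c C.

S -> c C | a S'; C -> A C | a C' | c C''; A -> a A'; S' -> ε | c | A; C' -> ε | C a; C'' -> c | ε; A' -> a | c C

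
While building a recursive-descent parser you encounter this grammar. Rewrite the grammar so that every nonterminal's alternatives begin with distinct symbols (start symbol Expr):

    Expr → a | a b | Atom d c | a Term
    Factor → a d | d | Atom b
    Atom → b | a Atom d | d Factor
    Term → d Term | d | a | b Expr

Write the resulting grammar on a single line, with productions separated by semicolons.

Expr → Atom d c | a Expr1; Factor → a d | d | Atom b; Atom → b | a Atom d | d Factor; Term → a | b Expr | d Term1; Expr1 → epsilon | b | Term; Term1 → Term | epsilon

Expr has alternatives sharing prefix 'a': factor to Expr → a Expr1 with Expr1 → ε | b | Term.
Term has alternatives sharing prefix 'd': factor to Term → d Term1 with Term1 → Term | ε.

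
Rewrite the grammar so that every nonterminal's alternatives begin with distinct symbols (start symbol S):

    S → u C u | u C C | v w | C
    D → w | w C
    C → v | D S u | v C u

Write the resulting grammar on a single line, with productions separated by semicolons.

S has alternatives sharing prefix 'u C': factor to S → u C S' with S' → u | C.
D has alternatives sharing prefix 'w': factor to D → w D' with D' → ε | C.
C has alternatives sharing prefix 'v': factor to C → v C' with C' → ε | C u.

S → v w | C | u C S'; D → w D'; C → D S u | v C'; S' → u | C; D' → ε | C; C' → ε | C u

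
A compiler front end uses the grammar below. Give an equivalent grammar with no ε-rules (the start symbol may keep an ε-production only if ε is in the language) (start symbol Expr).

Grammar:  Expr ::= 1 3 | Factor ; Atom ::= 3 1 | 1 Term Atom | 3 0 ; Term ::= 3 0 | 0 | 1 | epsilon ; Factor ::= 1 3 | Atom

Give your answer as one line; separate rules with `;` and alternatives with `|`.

Expr ::= 1 3 | Factor; Atom ::= 3 1 | 1 Term Atom | 1 Atom | 3 0; Term ::= 3 0 | 0 | 1; Factor ::= 1 3 | Atom

The nullable symbols are {Term}.
ε ∉ L(G), so no ε-production is kept.
Expand every rule over subsets of its nullable positions: Atom → 1 Term Atom gives 1 Term Atom | 1 Atom.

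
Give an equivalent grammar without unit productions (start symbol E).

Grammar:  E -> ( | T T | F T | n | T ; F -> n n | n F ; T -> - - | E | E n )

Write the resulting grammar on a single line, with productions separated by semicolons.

E -> ( | T T | F T | n | - - | E n ); F -> n n | n F; T -> ( | T T | F T | n | - - | E n )

Unit pairs: E ⇒* {T}; T ⇒* {E}.
For each unit pair (A, B), copy every non-unit production of B to A, then drop all unit productions.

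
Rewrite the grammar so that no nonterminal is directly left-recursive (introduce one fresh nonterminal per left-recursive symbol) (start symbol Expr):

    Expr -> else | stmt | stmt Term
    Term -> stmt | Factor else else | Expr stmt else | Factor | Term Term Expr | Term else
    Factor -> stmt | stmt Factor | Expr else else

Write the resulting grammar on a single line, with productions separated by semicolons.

Directly left-recursive nonterminal: Term.
For Term: α = {Term Expr, else}, β = {stmt, Factor else else, Expr stmt else, Factor}. Rewrite as Term → β Term1 and Term1 → α Term1 | ε.

Expr -> else | stmt | stmt Term; Term -> stmt Term1 | Factor else else Term1 | Expr stmt else Term1 | Factor Term1; Factor -> stmt | stmt Factor | Expr else else; Term1 -> Term Expr Term1 | else Term1 | eps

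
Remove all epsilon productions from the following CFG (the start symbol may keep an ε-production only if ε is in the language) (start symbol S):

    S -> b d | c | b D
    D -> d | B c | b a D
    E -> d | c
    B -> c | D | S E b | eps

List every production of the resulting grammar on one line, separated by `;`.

Nullable set = {B}.
ε ∉ L(G), so no ε-production is kept.
For each production, add variants omitting each subset of nullable occurrences: D → B c gives B c | c.

S -> b d | c | b D; D -> d | B c | c | b a D; E -> d | c; B -> c | D | S E b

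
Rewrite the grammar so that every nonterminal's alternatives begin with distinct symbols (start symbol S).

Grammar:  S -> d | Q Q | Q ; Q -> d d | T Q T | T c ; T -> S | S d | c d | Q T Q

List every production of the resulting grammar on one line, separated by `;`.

S has alternatives sharing prefix 'Q': factor to S → Q S' with S' → Q | ε.
Q has alternatives sharing prefix 'T': factor to Q → T Q' with Q' → Q T | c.
T has alternatives sharing prefix 'S': factor to T → S T' with T' → ε | d.

S -> d | Q S'; Q -> d d | T Q'; T -> c d | Q T Q | S T'; S' -> Q | ε; Q' -> Q T | c; T' -> ε | d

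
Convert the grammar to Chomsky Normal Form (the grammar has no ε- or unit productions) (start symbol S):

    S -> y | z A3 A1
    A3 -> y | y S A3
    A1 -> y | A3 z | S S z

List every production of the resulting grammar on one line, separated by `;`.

S -> y | X1 Y1; A3 -> y | X2 Y2; A1 -> y | A3 X1 | S Y3; X1 -> z; X2 -> y; Y1 -> A3 A1; Y2 -> S A3; Y3 -> S X1

Introduce a nonterminal for each terminal appearing in a rule of length ≥ 2: X1 → z, X2 → y.
Binarize each right-hand side of length ≥ 3 by chaining fresh nonterminals (Y1, Y2, …): affected rules were S → X1 A3 A1; A3 → X2 S A3; A1 → S S X1.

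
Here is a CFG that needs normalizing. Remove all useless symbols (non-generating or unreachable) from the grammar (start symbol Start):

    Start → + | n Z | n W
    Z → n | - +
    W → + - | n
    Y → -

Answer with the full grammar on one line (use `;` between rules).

Start → + | n Z | n W; Z → n | - +; W → + - | n

Generating nonterminals: {Start, W, Y, Z}.
Reachable from Start after that: {Start, W, Z}.
Removed useless symbols: {Y} and every production mentioning them.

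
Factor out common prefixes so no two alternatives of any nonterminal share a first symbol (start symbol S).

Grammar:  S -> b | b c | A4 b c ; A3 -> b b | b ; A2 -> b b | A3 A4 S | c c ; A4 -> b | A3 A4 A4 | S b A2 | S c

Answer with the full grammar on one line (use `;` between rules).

S has alternatives sharing prefix 'b': factor to S → b S' with S' → ε | c.
A3 has alternatives sharing prefix 'b': factor to A3 → b A3' with A3' → b | ε.
A4 has alternatives sharing prefix 'S': factor to A4 → S A4' with A4' → b A2 | c.

S -> A4 b c | b S'; A3 -> b A3'; A2 -> b b | A3 A4 S | c c; A4 -> b | A3 A4 A4 | S A4'; S' -> epsilon | c; A3' -> b | epsilon; A4' -> b A2 | c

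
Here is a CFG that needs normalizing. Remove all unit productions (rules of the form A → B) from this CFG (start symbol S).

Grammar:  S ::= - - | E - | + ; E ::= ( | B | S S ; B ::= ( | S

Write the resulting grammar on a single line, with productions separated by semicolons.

S ::= - - | E - | +; E ::= ( | S S | - - | E - | +; B ::= ( | - - | E - | +

Unit pairs: B ⇒* {S}; E ⇒* {B, S}.
For each unit pair (A, B), copy every non-unit production of B to A, then drop all unit productions.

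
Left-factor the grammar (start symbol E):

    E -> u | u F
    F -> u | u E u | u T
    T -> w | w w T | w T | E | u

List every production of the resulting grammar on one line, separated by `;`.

E -> u E'; F -> u F'; T -> E | u | w T'; E' -> ε | F; F' -> ε | E u | T; T' -> ε | w T | T

E has alternatives sharing prefix 'u': factor to E → u E' with E' → ε | F.
F has alternatives sharing prefix 'u': factor to F → u F' with F' → ε | E u | T.
T has alternatives sharing prefix 'w': factor to T → w T' with T' → ε | w T | T.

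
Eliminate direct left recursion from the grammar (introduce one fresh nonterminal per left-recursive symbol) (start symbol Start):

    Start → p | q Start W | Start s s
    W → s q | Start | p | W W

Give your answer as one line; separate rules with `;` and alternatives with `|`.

Directly left-recursive nonterminals: Start, W.
For Start: α = {s s}, β = {p, q Start W}. Rewrite as Start → β Start1 and Start1 → α Start1 | ε.
For W: α = {W}, β = {s q, Start, p}. Rewrite as W → β W1 and W1 → α W1 | ε.

Start → p Start1 | q Start W Start1; W → s q W1 | Start W1 | p W1; Start1 → s s Start1 | ε; W1 → W W1 | ε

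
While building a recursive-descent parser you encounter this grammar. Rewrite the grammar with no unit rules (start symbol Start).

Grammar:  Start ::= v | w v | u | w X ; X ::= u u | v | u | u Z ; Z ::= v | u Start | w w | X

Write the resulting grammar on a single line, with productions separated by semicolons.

Unit pairs: Z ⇒* {X}.
For each unit pair (A, B), copy every non-unit production of B to A, then drop all unit productions.

Start ::= v | w v | u | w X; X ::= u u | v | u | u Z; Z ::= v | u Start | w w | u u | u | u Z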